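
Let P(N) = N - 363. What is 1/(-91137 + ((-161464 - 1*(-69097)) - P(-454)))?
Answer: -1/182687 ≈ -5.4738e-6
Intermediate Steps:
P(N) = -363 + N
1/(-91137 + ((-161464 - 1*(-69097)) - P(-454))) = 1/(-91137 + ((-161464 - 1*(-69097)) - (-363 - 454))) = 1/(-91137 + ((-161464 + 69097) - 1*(-817))) = 1/(-91137 + (-92367 + 817)) = 1/(-91137 - 91550) = 1/(-182687) = -1/182687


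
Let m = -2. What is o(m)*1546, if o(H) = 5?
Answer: 7730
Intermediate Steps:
o(m)*1546 = 5*1546 = 7730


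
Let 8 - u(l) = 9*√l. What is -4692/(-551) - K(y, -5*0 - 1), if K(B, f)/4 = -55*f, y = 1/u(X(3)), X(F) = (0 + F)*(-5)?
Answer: -116528/551 ≈ -211.48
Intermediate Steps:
X(F) = -5*F (X(F) = F*(-5) = -5*F)
u(l) = 8 - 9*√l
y = 1/(8 - 9*I*√15) ≈ 0.0062549 + 0.027253*I
K(B, f) = -220*f (K(B, f) = 4*(-55*f) = -220*f)
-4692/(-551) - K(y, -5*0 - 1) = -4692/(-551) - (-220)*(-5*0 - 1) = -4692*(-1/551) - (-220)*(0 - 1) = 4692/551 - (-220)*(-1) = 4692/551 - 1*220 = 4692/551 - 220 = -116528/551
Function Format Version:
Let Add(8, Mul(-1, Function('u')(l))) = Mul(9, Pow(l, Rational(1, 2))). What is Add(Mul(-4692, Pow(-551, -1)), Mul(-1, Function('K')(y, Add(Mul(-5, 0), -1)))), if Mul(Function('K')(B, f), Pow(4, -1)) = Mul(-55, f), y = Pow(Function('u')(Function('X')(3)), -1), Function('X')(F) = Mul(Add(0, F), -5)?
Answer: Rational(-116528, 551) ≈ -211.48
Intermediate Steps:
Function('X')(F) = Mul(-5, F) (Function('X')(F) = Mul(F, -5) = Mul(-5, F))
Function('u')(l) = Add(8, Mul(-9, Pow(l, Rational(1, 2)))) (Function('u')(l) = Add(8, Mul(-1, Mul(9, Pow(l, Rational(1, 2))))) = Add(8, Mul(-9, Pow(l, Rational(1, 2)))))
y = Pow(Add(8, Mul(-9, I, Pow(15, Rational(1, 2)))), -1) (y = Pow(Add(8, Mul(-9, Pow(Mul(-5, 3), Rational(1, 2)))), -1) = Pow(Add(8, Mul(-9, Pow(-15, Rational(1, 2)))), -1) = Pow(Add(8, Mul(-9, Mul(I, Pow(15, Rational(1, 2))))), -1) = Pow(Add(8, Mul(-9, I, Pow(15, Rational(1, 2)))), -1) ≈ Add(0.0062549, Mul(0.027253, I)))
Function('K')(B, f) = Mul(-220, f) (Function('K')(B, f) = Mul(4, Mul(-55, f)) = Mul(-220, f))
Add(Mul(-4692, Pow(-551, -1)), Mul(-1, Function('K')(y, Add(Mul(-5, 0), -1)))) = Add(Mul(-4692, Pow(-551, -1)), Mul(-1, Mul(-220, Add(Mul(-5, 0), -1)))) = Add(Mul(-4692, Rational(-1, 551)), Mul(-1, Mul(-220, Add(0, -1)))) = Add(Rational(4692, 551), Mul(-1, Mul(-220, -1))) = Add(Rational(4692, 551), Mul(-1, 220)) = Add(Rational(4692, 551), -220) = Rational(-116528, 551)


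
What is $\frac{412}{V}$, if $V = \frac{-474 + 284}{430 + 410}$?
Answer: $- \frac{34608}{19} \approx -1821.5$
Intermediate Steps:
$V = - \frac{19}{84}$ ($V = - \frac{190}{840} = \left(-190\right) \frac{1}{840} = - \frac{19}{84} \approx -0.22619$)
$\frac{412}{V} = \frac{412}{- \frac{19}{84}} = 412 \left(- \frac{84}{19}\right) = - \frac{34608}{19}$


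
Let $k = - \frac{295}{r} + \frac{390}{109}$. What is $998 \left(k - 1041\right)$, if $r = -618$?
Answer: $- \frac{34855482833}{33681} \approx -1.0349 \cdot 10^{6}$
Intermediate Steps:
$k = \frac{273175}{67362}$ ($k = - \frac{295}{-618} + \frac{390}{109} = \left(-295\right) \left(- \frac{1}{618}\right) + 390 \cdot \frac{1}{109} = \frac{295}{618} + \frac{390}{109} = \frac{273175}{67362} \approx 4.0553$)
$998 \left(k - 1041\right) = 998 \left(\frac{273175}{67362} - 1041\right) = 998 \left(- \frac{69850667}{67362}\right) = - \frac{34855482833}{33681}$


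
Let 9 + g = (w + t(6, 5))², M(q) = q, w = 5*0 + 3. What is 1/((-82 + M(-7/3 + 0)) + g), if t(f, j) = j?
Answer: -3/88 ≈ -0.034091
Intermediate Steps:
w = 3 (w = 0 + 3 = 3)
g = 55 (g = -9 + (3 + 5)² = -9 + 8² = -9 + 64 = 55)
1/((-82 + M(-7/3 + 0)) + g) = 1/((-82 + (-7/3 + 0)) + 55) = 1/((-82 - 7/3) + 55) = 1/(-253/3 + 55) = 1/(-88/3) = -3/88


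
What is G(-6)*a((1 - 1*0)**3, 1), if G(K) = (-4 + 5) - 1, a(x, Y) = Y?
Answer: 0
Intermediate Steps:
G(K) = 0 (G(K) = 1 - 1 = 0)
G(-6)*a((1 - 1*0)**3, 1) = 0*1 = 0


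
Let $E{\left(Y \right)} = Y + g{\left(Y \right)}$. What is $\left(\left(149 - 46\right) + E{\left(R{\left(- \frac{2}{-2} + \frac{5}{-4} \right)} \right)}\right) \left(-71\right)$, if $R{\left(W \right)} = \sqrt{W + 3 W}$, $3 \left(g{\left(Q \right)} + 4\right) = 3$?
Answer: $-7100 - 71 i \approx -7100.0 - 71.0 i$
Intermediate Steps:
$g{\left(Q \right)} = -3$ ($g{\left(Q \right)} = -4 + \frac{1}{3} \cdot 3 = -4 + 1 = -3$)
$R{\left(W \right)} = 2 \sqrt{W}$ ($R{\left(W \right)} = \sqrt{4 W} = 2 \sqrt{W}$)
$E{\left(Y \right)} = -3 + Y$ ($E{\left(Y \right)} = Y - 3 = -3 + Y$)
$\left(\left(149 - 46\right) + E{\left(R{\left(- \frac{2}{-2} + \frac{5}{-4} \right)} \right)}\right) \left(-71\right) = \left(\left(149 - 46\right) - \left(3 - 2 \sqrt{- \frac{2}{-2} + \frac{5}{-4}}\right)\right) \left(-71\right) = \left(103 - \left(3 - 2 \sqrt{\left(-2\right) \left(- \frac{1}{2}\right) + 5 \left(- \frac{1}{4}\right)}\right)\right) \left(-71\right) = \left(103 - \left(3 - 2 \sqrt{1 - \frac{5}{4}}\right)\right) \left(-71\right) = \left(103 - \left(3 - 2 \sqrt{- \frac{1}{4}}\right)\right) \left(-71\right) = \left(103 - \left(3 - 2 \frac{i}{2}\right)\right) \left(-71\right) = \left(103 - \left(3 - i\right)\right) \left(-71\right) = \left(100 + i\right) \left(-71\right) = -7100 - 71 i$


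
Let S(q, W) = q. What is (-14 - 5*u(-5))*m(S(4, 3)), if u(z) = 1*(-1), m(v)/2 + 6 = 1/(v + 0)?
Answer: 207/2 ≈ 103.50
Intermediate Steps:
m(v) = -12 + 2/v (m(v) = -12 + 2/(v + 0) = -12 + 2/v)
u(z) = -1
(-14 - 5*u(-5))*m(S(4, 3)) = (-14 - 5*(-1))*(-12 + 2/4) = (-14 + 5)*(-12 + 2*(1/4)) = -9*(-12 + 1/2) = -9*(-23/2) = 207/2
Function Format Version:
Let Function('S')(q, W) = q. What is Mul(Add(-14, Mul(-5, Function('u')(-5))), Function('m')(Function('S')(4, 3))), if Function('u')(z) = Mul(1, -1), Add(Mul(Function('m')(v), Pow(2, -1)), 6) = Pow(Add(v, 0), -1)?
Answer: Rational(207, 2) ≈ 103.50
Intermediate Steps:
Function('m')(v) = Add(-12, Mul(2, Pow(v, -1))) (Function('m')(v) = Add(-12, Mul(2, Pow(Add(v, 0), -1))) = Add(-12, Mul(2, Pow(v, -1))))
Function('u')(z) = -1
Mul(Add(-14, Mul(-5, Function('u')(-5))), Function('m')(Function('S')(4, 3))) = Mul(Add(-14, Mul(-5, -1)), Add(-12, Mul(2, Pow(4, -1)))) = Mul(Add(-14, 5), Add(-12, Mul(2, Rational(1, 4)))) = Mul(-9, Add(-12, Rational(1, 2))) = Mul(-9, Rational(-23, 2)) = Rational(207, 2)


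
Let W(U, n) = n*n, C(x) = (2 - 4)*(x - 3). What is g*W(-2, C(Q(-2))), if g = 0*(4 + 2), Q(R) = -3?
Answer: 0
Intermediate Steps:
C(x) = 6 - 2*x (C(x) = -2*(-3 + x) = 6 - 2*x)
W(U, n) = n²
g = 0 (g = 0*6 = 0)
g*W(-2, C(Q(-2))) = 0*(6 - 2*(-3))² = 0*(6 + 6)² = 0*12² = 0*144 = 0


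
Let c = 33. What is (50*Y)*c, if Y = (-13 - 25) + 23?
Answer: -24750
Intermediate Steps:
Y = -15 (Y = -38 + 23 = -15)
(50*Y)*c = (50*(-15))*33 = -750*33 = -24750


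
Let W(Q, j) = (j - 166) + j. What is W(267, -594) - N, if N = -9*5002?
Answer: 43664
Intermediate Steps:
W(Q, j) = -166 + 2*j (W(Q, j) = (-166 + j) + j = -166 + 2*j)
N = -45018
W(267, -594) - N = (-166 + 2*(-594)) - 1*(-45018) = (-166 - 1188) + 45018 = -1354 + 45018 = 43664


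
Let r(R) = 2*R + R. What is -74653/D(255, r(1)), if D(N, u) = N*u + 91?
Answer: -74653/856 ≈ -87.211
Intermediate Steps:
r(R) = 3*R
D(N, u) = 91 + N*u
-74653/D(255, r(1)) = -74653/(91 + 255*(3*1)) = -74653/(91 + 255*3) = -74653/(91 + 765) = -74653/856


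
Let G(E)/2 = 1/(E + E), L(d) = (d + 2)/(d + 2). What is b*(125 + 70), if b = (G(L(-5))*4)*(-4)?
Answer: -3120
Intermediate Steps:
L(d) = 1 (L(d) = (2 + d)/(2 + d) = 1)
G(E) = 1/E (G(E) = 2/(E + E) = 2/((2*E)) = 2*(1/(2*E)) = 1/E)
b = -16 (b = (4/1)*(-4) = (1*4)*(-4) = 4*(-4) = -16)
b*(125 + 70) = -16*(125 + 70) = -16*195 = -3120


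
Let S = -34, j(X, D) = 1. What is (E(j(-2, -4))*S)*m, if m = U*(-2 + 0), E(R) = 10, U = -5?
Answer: -3400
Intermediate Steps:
m = 10 (m = -5*(-2 + 0) = -5*(-2) = 10)
(E(j(-2, -4))*S)*m = (10*(-34))*10 = -340*10 = -3400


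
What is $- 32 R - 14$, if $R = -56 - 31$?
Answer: $2770$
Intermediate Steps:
$R = -87$ ($R = -56 - 31 = -87$)
$- 32 R - 14 = \left(-32\right) \left(-87\right) - 14 = 2784 - 14 = 2770$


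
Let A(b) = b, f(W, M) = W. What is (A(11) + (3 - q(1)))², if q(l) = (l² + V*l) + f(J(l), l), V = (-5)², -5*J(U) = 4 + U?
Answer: 121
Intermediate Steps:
J(U) = -⅘ - U/5 (J(U) = -(4 + U)/5 = -⅘ - U/5)
V = 25
q(l) = -⅘ + l² + 124*l/5 (q(l) = (l² + 25*l) + (-⅘ - l/5) = -⅘ + l² + 124*l/5)
(A(11) + (3 - q(1)))² = (11 + (3 - (-⅘ + 1² + (124/5)*1)))² = (11 + (3 - (-⅘ + 1 + 124/5)))² = (11 + (3 - 1*25))² = (11 + (3 - 25))² = (11 - 22)² = (-11)² = 121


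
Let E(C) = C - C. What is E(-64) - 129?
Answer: -129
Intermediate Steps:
E(C) = 0
E(-64) - 129 = 0 - 129 = -129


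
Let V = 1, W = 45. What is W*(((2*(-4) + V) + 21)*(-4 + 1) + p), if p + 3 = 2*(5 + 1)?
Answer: -1485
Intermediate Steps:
p = 9 (p = -3 + 2*(5 + 1) = -3 + 2*6 = -3 + 12 = 9)
W*(((2*(-4) + V) + 21)*(-4 + 1) + p) = 45*(((2*(-4) + 1) + 21)*(-4 + 1) + 9) = 45*(((-8 + 1) + 21)*(-3) + 9) = 45*((-7 + 21)*(-3) + 9) = 45*(14*(-3) + 9) = 45*(-42 + 9) = 45*(-33) = -1485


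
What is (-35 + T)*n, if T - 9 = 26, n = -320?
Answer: 0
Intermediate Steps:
T = 35 (T = 9 + 26 = 35)
(-35 + T)*n = (-35 + 35)*(-320) = 0*(-320) = 0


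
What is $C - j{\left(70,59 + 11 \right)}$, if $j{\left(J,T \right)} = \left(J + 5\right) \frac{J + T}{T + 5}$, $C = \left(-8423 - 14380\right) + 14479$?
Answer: $-8464$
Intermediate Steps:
$C = -8324$ ($C = -22803 + 14479 = -8324$)
$j{\left(J,T \right)} = \frac{\left(5 + J\right) \left(J + T\right)}{5 + T}$ ($j{\left(J,T \right)} = \left(5 + J\right) \frac{J + T}{5 + T} = \frac{\left(5 + J\right) \left(J + T\right)}{5 + T}$)
$C - j{\left(70,59 + 11 \right)} = -8324 - \frac{70^{2} + 5 \cdot 70 + 5 \left(59 + 11\right) + 70 \left(59 + 11\right)}{5 + \left(59 + 11\right)} = -8324 - \frac{4900 + 350 + 5 \cdot 70 + 70 \cdot 70}{5 + 70} = -8324 - \frac{4900 + 350 + 350 + 4900}{75} = -8324 - \frac{1}{75} \cdot 10500 = -8324 - 140 = -8464$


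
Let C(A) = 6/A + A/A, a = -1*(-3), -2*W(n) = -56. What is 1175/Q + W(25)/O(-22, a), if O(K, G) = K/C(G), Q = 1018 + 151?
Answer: -36173/12859 ≈ -2.8130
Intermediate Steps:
W(n) = 28 (W(n) = -½*(-56) = 28)
Q = 1169
a = 3
C(A) = 1 + 6/A (C(A) = 6/A + 1 = 1 + 6/A)
O(K, G) = G*K/(6 + G) (O(K, G) = K/(((6 + G)/G)) = K*(G/(6 + G)) = G*K/(6 + G))
1175/Q + W(25)/O(-22, a) = 1175/1169 + 28/((3*(-22)/(6 + 3))) = 1175*(1/1169) + 28/((3*(-22)/9)) = 1175/1169 + 28/((3*(-22)*(⅑))) = 1175/1169 + 28/(-22/3) = 1175/1169 + 28*(-3/22) = 1175/1169 - 42/11 = -36173/12859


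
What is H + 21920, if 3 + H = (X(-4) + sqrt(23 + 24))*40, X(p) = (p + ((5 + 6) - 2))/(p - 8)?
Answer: 65701/3 + 40*sqrt(47) ≈ 22175.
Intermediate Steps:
X(p) = (9 + p)/(-8 + p) (X(p) = (p + (11 - 2))/(-8 + p) = (p + 9)/(-8 + p) = (9 + p)/(-8 + p))
H = -59/3 + 40*sqrt(47) (H = -3 + ((9 - 4)/(-8 - 4) + sqrt(23 + 24))*40 = -3 + (5/(-12) + sqrt(47))*40 = -3 + (-1/12*5 + sqrt(47))*40 = -3 + (-5/12 + sqrt(47))*40 = -3 + (-50/3 + 40*sqrt(47)) = -59/3 + 40*sqrt(47) ≈ 254.56)
H + 21920 = (-59/3 + 40*sqrt(47)) + 21920 = 65701/3 + 40*sqrt(47)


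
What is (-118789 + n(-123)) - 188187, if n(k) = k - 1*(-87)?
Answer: -307012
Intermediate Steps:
n(k) = 87 + k (n(k) = k + 87 = 87 + k)
(-118789 + n(-123)) - 188187 = (-118789 + (87 - 123)) - 188187 = (-118789 - 36) - 188187 = -118825 - 188187 = -307012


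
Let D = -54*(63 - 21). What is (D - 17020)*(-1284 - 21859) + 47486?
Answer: 446429670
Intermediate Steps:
D = -2268 (D = -54*42 = -2268)
(D - 17020)*(-1284 - 21859) + 47486 = (-2268 - 17020)*(-1284 - 21859) + 47486 = -19288*(-23143) + 47486 = 446382184 + 47486 = 446429670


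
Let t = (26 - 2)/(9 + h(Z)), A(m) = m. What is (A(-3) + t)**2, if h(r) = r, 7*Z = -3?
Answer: 1/25 ≈ 0.040000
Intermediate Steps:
Z = -3/7 (Z = (1/7)*(-3) = -3/7 ≈ -0.42857)
t = 14/5 (t = (26 - 2)/(9 - 3/7) = 24/(60/7) = 24*(7/60) = 14/5 ≈ 2.8000)
(A(-3) + t)**2 = (-3 + 14/5)**2 = (-1/5)**2 = 1/25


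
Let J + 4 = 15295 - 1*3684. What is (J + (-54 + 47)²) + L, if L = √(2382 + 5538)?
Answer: 11656 + 12*√55 ≈ 11745.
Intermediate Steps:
J = 11607 (J = -4 + (15295 - 1*3684) = -4 + (15295 - 3684) = -4 + 11611 = 11607)
L = 12*√55 (L = √7920 = 12*√55 ≈ 88.994)
(J + (-54 + 47)²) + L = (11607 + (-54 + 47)²) + 12*√55 = (11607 + (-7)²) + 12*√55 = (11607 + 49) + 12*√55 = 11656 + 12*√55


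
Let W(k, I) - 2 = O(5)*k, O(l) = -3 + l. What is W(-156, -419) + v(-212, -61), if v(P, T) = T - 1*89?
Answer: -460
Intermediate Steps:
W(k, I) = 2 + 2*k (W(k, I) = 2 + (-3 + 5)*k = 2 + 2*k)
v(P, T) = -89 + T (v(P, T) = T - 89 = -89 + T)
W(-156, -419) + v(-212, -61) = (2 + 2*(-156)) + (-89 - 61) = (2 - 312) - 150 = -310 - 150 = -460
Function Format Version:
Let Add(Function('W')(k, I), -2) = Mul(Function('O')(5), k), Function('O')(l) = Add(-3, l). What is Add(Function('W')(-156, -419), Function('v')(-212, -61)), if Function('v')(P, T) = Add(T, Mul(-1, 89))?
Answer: -460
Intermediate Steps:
Function('W')(k, I) = Add(2, Mul(2, k)) (Function('W')(k, I) = Add(2, Mul(Add(-3, 5), k)) = Add(2, Mul(2, k)))
Function('v')(P, T) = Add(-89, T) (Function('v')(P, T) = Add(T, -89) = Add(-89, T))
Add(Function('W')(-156, -419), Function('v')(-212, -61)) = Add(Add(2, Mul(2, -156)), Add(-89, -61)) = Add(Add(2, -312), -150) = Add(-310, -150) = -460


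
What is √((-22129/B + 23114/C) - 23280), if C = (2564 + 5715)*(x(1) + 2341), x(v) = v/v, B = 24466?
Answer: I*√1309770862712094759004132286/237190750394 ≈ 152.58*I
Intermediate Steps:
x(v) = 1
C = 19389418 (C = (2564 + 5715)*(1 + 2341) = 8279*2342 = 19389418)
√((-22129/B + 23114/C) - 23280) = √((-22129/24466 + 23114/19389418) - 23280) = √((-22129*1/24466 + 23114*(1/19389418)) - 23280) = √((-22129/24466 + 11557/9694709) - 23280) = √(-214251461899/237190750394 - 23280) = √(-5522014920634219/237190750394) = I*√1309770862712094759004132286/237190750394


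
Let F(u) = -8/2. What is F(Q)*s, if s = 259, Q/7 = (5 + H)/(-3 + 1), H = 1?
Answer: -1036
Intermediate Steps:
Q = -21 (Q = 7*((5 + 1)/(-3 + 1)) = 7*(6/(-2)) = 7*(6*(-½)) = 7*(-3) = -21)
F(u) = -4 (F(u) = -8*½ = -4)
F(Q)*s = -4*259 = -1036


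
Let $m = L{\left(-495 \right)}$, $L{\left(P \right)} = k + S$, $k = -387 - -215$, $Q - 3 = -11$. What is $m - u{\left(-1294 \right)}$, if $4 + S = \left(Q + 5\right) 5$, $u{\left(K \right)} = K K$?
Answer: $-1674627$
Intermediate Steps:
$Q = -8$ ($Q = 3 - 11 = -8$)
$u{\left(K \right)} = K^{2}$
$S = -19$ ($S = -4 + \left(-8 + 5\right) 5 = -4 - 15 = -19$)
$k = -172$ ($k = -387 + 215 = -172$)
$L{\left(P \right)} = -191$ ($L{\left(P \right)} = -172 - 19 = -191$)
$m = -191$
$m - u{\left(-1294 \right)} = -191 - \left(-1294\right)^{2} = -191 - 1674436 = -1674627$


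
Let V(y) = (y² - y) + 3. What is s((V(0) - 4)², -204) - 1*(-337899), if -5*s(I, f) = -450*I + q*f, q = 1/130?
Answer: 109846527/325 ≈ 3.3799e+5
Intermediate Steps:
q = 1/130 ≈ 0.0076923
V(y) = 3 + y² - y
s(I, f) = 90*I - f/650 (s(I, f) = -(-450*I + f/130)/5 = 90*I - f/650)
s((V(0) - 4)², -204) - 1*(-337899) = (90*((3 + 0² - 1*0) - 4)² - 1/650*(-204)) - 1*(-337899) = (90*((3 + 0 + 0) - 4)² + 102/325) + 337899 = (90*(3 - 4)² + 102/325) + 337899 = (90*(-1)² + 102/325) + 337899 = (90*1 + 102/325) + 337899 = (90 + 102/325) + 337899 = 29352/325 + 337899 = 109846527/325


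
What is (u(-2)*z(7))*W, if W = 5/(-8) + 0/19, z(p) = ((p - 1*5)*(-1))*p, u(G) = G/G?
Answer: 35/4 ≈ 8.7500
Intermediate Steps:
u(G) = 1
z(p) = p*(5 - p) (z(p) = ((p - 5)*(-1))*p = ((-5 + p)*(-1))*p = (5 - p)*p = p*(5 - p))
W = -5/8 (W = 5*(-⅛) + 0*(1/19) = -5/8 + 0 = -5/8 ≈ -0.62500)
(u(-2)*z(7))*W = (1*(7*(5 - 1*7)))*(-5/8) = (1*(7*(5 - 7)))*(-5/8) = (1*(7*(-2)))*(-5/8) = (1*(-14))*(-5/8) = -14*(-5/8) = 35/4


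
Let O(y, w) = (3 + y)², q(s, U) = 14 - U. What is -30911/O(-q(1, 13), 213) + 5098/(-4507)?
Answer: -139336269/18028 ≈ -7728.9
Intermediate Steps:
-30911/O(-q(1, 13), 213) + 5098/(-4507) = -30911/(3 - (14 - 1*13))² + 5098/(-4507) = -30911/(3 - (14 - 13))² + 5098*(-1/4507) = -30911/(3 - 1*1)² - 5098/4507 = -30911/(3 - 1)² - 5098/4507 = -30911/(2²) - 5098/4507 = -30911/4 - 5098/4507 = -139336269/18028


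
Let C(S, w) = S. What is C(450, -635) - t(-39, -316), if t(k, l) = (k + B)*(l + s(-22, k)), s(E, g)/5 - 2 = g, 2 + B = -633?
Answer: -337224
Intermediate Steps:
B = -635 (B = -2 - 633 = -635)
s(E, g) = 10 + 5*g
t(k, l) = (-635 + k)*(10 + l + 5*k) (t(k, l) = (k - 635)*(l + (10 + 5*k)) = (-635 + k)*(10 + l + 5*k))
C(450, -635) - t(-39, -316) = 450 - (-6350 - 3165*(-39) - 635*(-316) + 5*(-39)² - 39*(-316)) = 450 - (-6350 + 123435 + 200660 + 5*1521 + 12324) = 450 - (-6350 + 123435 + 200660 + 7605 + 12324) = 450 - 1*337674 = 450 - 337674 = -337224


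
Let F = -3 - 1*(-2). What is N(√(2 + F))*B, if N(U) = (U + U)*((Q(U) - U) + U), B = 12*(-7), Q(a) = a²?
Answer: -168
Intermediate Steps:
B = -84
F = -1 (F = -3 + 2 = -1)
N(U) = 2*U³ (N(U) = (U + U)*((U² - U) + U) = (2*U)*U² = 2*U³)
N(√(2 + F))*B = (2*(√(2 - 1))³)*(-84) = (2*(√1)³)*(-84) = (2*1³)*(-84) = (2*1)*(-84) = 2*(-84) = -168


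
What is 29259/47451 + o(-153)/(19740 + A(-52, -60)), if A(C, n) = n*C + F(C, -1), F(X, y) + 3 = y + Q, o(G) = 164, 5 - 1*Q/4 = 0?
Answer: 56425904/90457423 ≈ 0.62378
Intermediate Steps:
Q = 20 (Q = 20 - 4*0 = 20 + 0 = 20)
F(X, y) = 17 + y (F(X, y) = -3 + (y + 20) = -3 + (20 + y) = 17 + y)
A(C, n) = 16 + C*n (A(C, n) = n*C + (17 - 1) = C*n + 16 = 16 + C*n)
29259/47451 + o(-153)/(19740 + A(-52, -60)) = 29259/47451 + 164/(19740 + (16 - 52*(-60))) = 29259*(1/47451) + 164/(19740 + (16 + 3120)) = 9753/15817 + 164/(19740 + 3136) = 9753/15817 + 164/22876 = 9753/15817 + 164*(1/22876) = 9753/15817 + 41/5719 = 56425904/90457423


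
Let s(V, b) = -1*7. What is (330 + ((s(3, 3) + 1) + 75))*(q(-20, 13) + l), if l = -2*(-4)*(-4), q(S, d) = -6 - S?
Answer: -7182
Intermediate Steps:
s(V, b) = -7
l = -32 (l = 8*(-4) = -32)
(330 + ((s(3, 3) + 1) + 75))*(q(-20, 13) + l) = (330 + ((-7 + 1) + 75))*((-6 - 1*(-20)) - 32) = (330 + (-6 + 75))*((-6 + 20) - 32) = (330 + 69)*(14 - 32) = 399*(-18) = -7182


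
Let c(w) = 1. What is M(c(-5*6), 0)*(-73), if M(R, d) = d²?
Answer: 0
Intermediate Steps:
M(c(-5*6), 0)*(-73) = 0²*(-73) = 0*(-73) = 0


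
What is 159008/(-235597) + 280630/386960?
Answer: 65512149/1302380216 ≈ 0.050302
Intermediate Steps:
159008/(-235597) + 280630/386960 = 159008*(-1/235597) + 280630*(1/386960) = -159008/235597 + 4009/5528 = 65512149/1302380216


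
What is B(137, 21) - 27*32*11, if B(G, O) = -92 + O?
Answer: -9575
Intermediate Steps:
B(137, 21) - 27*32*11 = (-92 + 21) - 27*32*11 = -71 - 864*11 = -71 - 1*9504 = -71 - 9504 = -9575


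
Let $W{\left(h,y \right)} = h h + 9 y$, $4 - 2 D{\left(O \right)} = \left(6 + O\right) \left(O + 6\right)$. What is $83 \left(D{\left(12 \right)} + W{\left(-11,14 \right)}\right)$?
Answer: $7221$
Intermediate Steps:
$D{\left(O \right)} = 2 - \frac{\left(6 + O\right)^{2}}{2}$ ($D{\left(O \right)} = 2 - \frac{\left(6 + O\right) \left(O + 6\right)}{2} = 2 - \frac{\left(6 + O\right) \left(6 + O\right)}{2} = 2 - \frac{\left(6 + O\right)^{2}}{2}$)
$W{\left(h,y \right)} = h^{2} + 9 y$
$83 \left(D{\left(12 \right)} + W{\left(-11,14 \right)}\right) = 83 \left(\left(2 - \frac{\left(6 + 12\right)^{2}}{2}\right) + \left(\left(-11\right)^{2} + 9 \cdot 14\right)\right) = 83 \left(\left(2 - \frac{18^{2}}{2}\right) + \left(121 + 126\right)\right) = 83 \left(\left(2 - 162\right) + 247\right) = 83 \left(-160 + 247\right) = 83 \cdot 87 = 7221$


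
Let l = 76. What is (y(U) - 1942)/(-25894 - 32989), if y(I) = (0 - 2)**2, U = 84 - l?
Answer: 1938/58883 ≈ 0.032913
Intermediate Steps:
U = 8 (U = 84 - 1*76 = 84 - 76 = 8)
y(I) = 4 (y(I) = (-2)**2 = 4)
(y(U) - 1942)/(-25894 - 32989) = (4 - 1942)/(-25894 - 32989) = -1938/(-58883) = -1938*(-1/58883) = 1938/58883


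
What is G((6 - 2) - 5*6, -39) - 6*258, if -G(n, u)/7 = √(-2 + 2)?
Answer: -1548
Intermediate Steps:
G(n, u) = 0 (G(n, u) = -7*√(-2 + 2) = -7*√0 = -7*0 = 0)
G((6 - 2) - 5*6, -39) - 6*258 = 0 - 6*258 = 0 - 1548 = -1548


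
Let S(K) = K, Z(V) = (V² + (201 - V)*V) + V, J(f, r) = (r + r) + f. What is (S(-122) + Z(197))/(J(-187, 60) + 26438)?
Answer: 39672/26371 ≈ 1.5044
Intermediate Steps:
J(f, r) = f + 2*r (J(f, r) = 2*r + f = f + 2*r)
Z(V) = V + V² + V*(201 - V) (Z(V) = (V² + V*(201 - V)) + V = V + V² + V*(201 - V))
(S(-122) + Z(197))/(J(-187, 60) + 26438) = (-122 + 202*197)/((-187 + 2*60) + 26438) = (-122 + 39794)/((-187 + 120) + 26438) = 39672/(-67 + 26438) = 39672/26371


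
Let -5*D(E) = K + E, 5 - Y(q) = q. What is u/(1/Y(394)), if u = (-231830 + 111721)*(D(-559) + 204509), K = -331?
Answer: 9563468093487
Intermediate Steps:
Y(q) = 5 - q
D(E) = 331/5 - E/5 (D(E) = -(-331 + E)/5 = 331/5 - E/5)
u = -24584750883 (u = (-231830 + 111721)*((331/5 - 1/5*(-559)) + 204509) = -120109*((331/5 + 559/5) + 204509) = -120109*(178 + 204509) = -120109*204687 = -24584750883)
u/(1/Y(394)) = -24584750883/(1/(5 - 1*394)) = -24584750883/(1/(5 - 394)) = -24584750883/(1/(-389)) = -24584750883/(-1/389) = -24584750883*(-389) = 9563468093487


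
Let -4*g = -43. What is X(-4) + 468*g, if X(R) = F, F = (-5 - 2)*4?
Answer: 5003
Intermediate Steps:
g = 43/4 (g = -¼*(-43) = 43/4 ≈ 10.750)
F = -28 (F = -7*4 = -28)
X(R) = -28
X(-4) + 468*g = -28 + 468*(43/4) = -28 + 5031 = 5003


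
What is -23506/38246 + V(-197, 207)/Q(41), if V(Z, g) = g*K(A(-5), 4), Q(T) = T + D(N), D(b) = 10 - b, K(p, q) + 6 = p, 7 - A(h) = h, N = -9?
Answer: 3840931/191230 ≈ 20.085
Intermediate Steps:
A(h) = 7 - h
K(p, q) = -6 + p
Q(T) = 19 + T (Q(T) = T + (10 - 1*(-9)) = T + (10 + 9) = T + 19 = 19 + T)
V(Z, g) = 6*g (V(Z, g) = g*(-6 + (7 - 1*(-5))) = g*(-6 + (7 + 5)) = g*(-6 + 12) = g*6 = 6*g)
-23506/38246 + V(-197, 207)/Q(41) = -23506/38246 + (6*207)/(19 + 41) = -23506*1/38246 + 1242/60 = -11753/19123 + 1242*(1/60) = -11753/19123 + 207/10 = 3840931/191230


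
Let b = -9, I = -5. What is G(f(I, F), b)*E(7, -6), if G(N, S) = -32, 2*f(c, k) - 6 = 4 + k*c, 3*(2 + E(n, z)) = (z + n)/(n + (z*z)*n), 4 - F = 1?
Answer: 49696/777 ≈ 63.959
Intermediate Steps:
F = 3 (F = 4 - 1*1 = 4 - 1 = 3)
E(n, z) = -2 + (n + z)/(3*(n + n*z**2)) (E(n, z) = -2 + ((z + n)/(n + (z*z)*n))/3 = -2 + ((n + z)/(n + z**2*n))/3 = -2 + ((n + z)/(n + n*z**2))/3 = -2 + (n + z)/(3*(n + n*z**2)))
f(c, k) = 5 + c*k/2 (f(c, k) = 3 + (4 + k*c)/2 = 3 + (4 + c*k)/2 = 3 + (2 + c*k/2) = 5 + c*k/2)
G(f(I, F), b)*E(7, -6) = -32*(-6 - 5*7 - 6*7*(-6)**2)/(3*7*(1 + (-6)**2)) = -32*(-6 - 35 - 6*7*36)/(3*7*(1 + 36)) = -32*(-6 - 35 - 1512)/(3*7*37) = -32*(-1553)/(3*7*37) = -32*(-1553/777) = 49696/777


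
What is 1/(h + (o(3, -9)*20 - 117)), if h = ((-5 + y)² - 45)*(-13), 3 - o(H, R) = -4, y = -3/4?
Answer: 16/2851 ≈ 0.0056121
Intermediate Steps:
y = -¾ (y = -3*¼ = -¾ ≈ -0.75000)
o(H, R) = 7 (o(H, R) = 3 - 1*(-4) = 3 + 4 = 7)
h = 2483/16 (h = ((-5 - ¾)² - 45)*(-13) = ((-23/4)² - 45)*(-13) = (529/16 - 45)*(-13) = -191/16*(-13) = 2483/16 ≈ 155.19)
1/(h + (o(3, -9)*20 - 117)) = 1/(2483/16 + (7*20 - 117)) = 1/(2483/16 + (140 - 117)) = 1/(2483/16 + 23) = 1/(2851/16) = 16/2851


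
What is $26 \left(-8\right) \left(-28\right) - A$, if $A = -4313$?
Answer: $10137$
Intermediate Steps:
$26 \left(-8\right) \left(-28\right) - A = 26 \left(-8\right) \left(-28\right) - -4313 = \left(-208\right) \left(-28\right) + 4313 = 5824 + 4313 = 10137$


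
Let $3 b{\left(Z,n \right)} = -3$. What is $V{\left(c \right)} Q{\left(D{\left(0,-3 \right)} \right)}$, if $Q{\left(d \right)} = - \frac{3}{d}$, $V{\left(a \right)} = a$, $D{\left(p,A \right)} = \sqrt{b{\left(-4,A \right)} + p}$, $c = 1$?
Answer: $3 i \approx 3.0 i$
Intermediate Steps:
$b{\left(Z,n \right)} = -1$ ($b{\left(Z,n \right)} = \frac{1}{3} \left(-3\right) = -1$)
$D{\left(p,A \right)} = \sqrt{-1 + p}$
$V{\left(c \right)} Q{\left(D{\left(0,-3 \right)} \right)} = 1 \left(- \frac{3}{\sqrt{-1 + 0}}\right) = 1 \left(- \frac{3}{\sqrt{-1}}\right) = 1 \left(- \frac{3}{i}\right) = 1 \left(- 3 \left(- i\right)\right) = 1 \cdot 3 i = 3 i$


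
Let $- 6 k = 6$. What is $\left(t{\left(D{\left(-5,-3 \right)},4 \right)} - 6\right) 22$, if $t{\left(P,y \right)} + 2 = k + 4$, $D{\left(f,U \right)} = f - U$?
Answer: $-110$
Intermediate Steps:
$k = -1$ ($k = \left(- \frac{1}{6}\right) 6 = -1$)
$t{\left(P,y \right)} = 1$ ($t{\left(P,y \right)} = -2 + \left(-1 + 4\right) = -2 + 3 = 1$)
$\left(t{\left(D{\left(-5,-3 \right)},4 \right)} - 6\right) 22 = \left(1 - 6\right) 22 = \left(-5\right) 22 = -110$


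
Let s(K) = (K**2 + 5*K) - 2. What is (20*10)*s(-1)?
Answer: -1200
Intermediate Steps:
s(K) = -2 + K**2 + 5*K
(20*10)*s(-1) = (20*10)*(-2 + (-1)**2 + 5*(-1)) = 200*(-2 + 1 - 5) = 200*(-6) = -1200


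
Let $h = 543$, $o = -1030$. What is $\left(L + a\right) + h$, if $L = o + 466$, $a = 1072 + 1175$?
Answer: $2226$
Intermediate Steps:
$a = 2247$
$L = -564$ ($L = -1030 + 466 = -564$)
$\left(L + a\right) + h = \left(-564 + 2247\right) + 543 = 1683 + 543 = 2226$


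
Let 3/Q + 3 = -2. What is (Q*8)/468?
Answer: -2/195 ≈ -0.010256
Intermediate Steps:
Q = -⅗ (Q = 3/(-3 - 2) = 3/(-5) = 3*(-⅕) = -⅗ ≈ -0.60000)
(Q*8)/468 = -⅗*8/468 = -24/5*1/468 = -2/195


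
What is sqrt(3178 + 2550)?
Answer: 4*sqrt(358) ≈ 75.684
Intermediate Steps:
sqrt(3178 + 2550) = sqrt(5728) = 4*sqrt(358)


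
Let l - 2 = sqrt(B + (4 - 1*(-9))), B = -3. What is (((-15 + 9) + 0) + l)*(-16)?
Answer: 64 - 16*sqrt(10) ≈ 13.404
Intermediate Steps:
l = 2 + sqrt(10) (l = 2 + sqrt(-3 + (4 - 1*(-9))) = 2 + sqrt(-3 + (4 + 9)) = 2 + sqrt(-3 + 13) = 2 + sqrt(10) ≈ 5.1623)
(((-15 + 9) + 0) + l)*(-16) = (((-15 + 9) + 0) + (2 + sqrt(10)))*(-16) = ((-6 + 0) + (2 + sqrt(10)))*(-16) = (-6 + (2 + sqrt(10)))*(-16) = (-4 + sqrt(10))*(-16) = 64 - 16*sqrt(10)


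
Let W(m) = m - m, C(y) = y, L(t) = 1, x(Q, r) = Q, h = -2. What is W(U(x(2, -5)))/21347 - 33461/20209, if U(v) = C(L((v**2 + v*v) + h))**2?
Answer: -33461/20209 ≈ -1.6557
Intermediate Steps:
U(v) = 1 (U(v) = 1**2 = 1)
W(m) = 0
W(U(x(2, -5)))/21347 - 33461/20209 = 0/21347 - 33461/20209 = 0*(1/21347) - 33461*1/20209 = 0 - 33461/20209 = -33461/20209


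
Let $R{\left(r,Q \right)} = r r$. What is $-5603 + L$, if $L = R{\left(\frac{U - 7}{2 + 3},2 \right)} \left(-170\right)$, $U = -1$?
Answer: $- \frac{30191}{5} \approx -6038.2$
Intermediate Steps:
$R{\left(r,Q \right)} = r^{2}$
$L = - \frac{2176}{5}$ ($L = \left(\frac{-1 - 7}{2 + 3}\right)^{2} \left(-170\right) = \left(- \frac{8}{5}\right)^{2} \left(-170\right) = \frac{64}{25} \left(-170\right) = - \frac{2176}{5} \approx -435.2$)
$-5603 + L = -5603 - \frac{2176}{5} = - \frac{30191}{5}$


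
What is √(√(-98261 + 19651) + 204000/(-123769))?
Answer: √(-25248876000 + 15318765361*I*√78610)/123769 ≈ 11.805 + 11.875*I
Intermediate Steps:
√(√(-98261 + 19651) + 204000/(-123769)) = √(√(-78610) + 204000*(-1/123769)) = √(I*√78610 - 204000/123769) = √(-204000/123769 + I*√78610)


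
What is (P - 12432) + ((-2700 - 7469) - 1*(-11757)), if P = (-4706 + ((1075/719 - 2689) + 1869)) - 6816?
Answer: -16669659/719 ≈ -23185.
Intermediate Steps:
P = -8872823/719 (P = (-4706 + ((1075*(1/719) - 2689) + 1869)) - 6816 = (-4706 + ((1075/719 - 2689) + 1869)) - 6816 = (-4706 + (-1932316/719 + 1869)) - 6816 = (-4706 - 588505/719) - 6816 = -3972119/719 - 6816 = -8872823/719 ≈ -12341.)
(P - 12432) + ((-2700 - 7469) - 1*(-11757)) = (-8872823/719 - 12432) + ((-2700 - 7469) - 1*(-11757)) = -17811431/719 + (-10169 + 11757) = -17811431/719 + 1588 = -16669659/719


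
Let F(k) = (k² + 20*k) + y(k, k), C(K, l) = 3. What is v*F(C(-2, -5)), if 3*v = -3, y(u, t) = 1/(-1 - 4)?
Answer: -344/5 ≈ -68.800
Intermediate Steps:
y(u, t) = -⅕ (y(u, t) = 1/(-5) = -⅕)
v = -1 (v = (⅓)*(-3) = -1)
F(k) = -⅕ + k² + 20*k (F(k) = (k² + 20*k) - ⅕ = -⅕ + k² + 20*k)
v*F(C(-2, -5)) = -(-⅕ + 3² + 20*3) = -(-⅕ + 9 + 60) = -1*344/5 = -344/5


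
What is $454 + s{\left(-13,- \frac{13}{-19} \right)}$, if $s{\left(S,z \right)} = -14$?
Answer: $440$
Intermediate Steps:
$454 + s{\left(-13,- \frac{13}{-19} \right)} = 454 - 14 = 440$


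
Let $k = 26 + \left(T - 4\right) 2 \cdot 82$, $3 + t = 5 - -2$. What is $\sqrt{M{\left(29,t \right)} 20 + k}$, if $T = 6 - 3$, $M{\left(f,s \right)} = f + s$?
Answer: $3 \sqrt{58} \approx 22.847$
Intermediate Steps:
$t = 4$ ($t = -3 + \left(5 - -2\right) = -3 + \left(5 + 2\right) = -3 + 7 = 4$)
$T = 3$
$k = -138$ ($k = 26 + \left(3 - 4\right) 2 \cdot 82 = 26 + \left(-1\right) 2 \cdot 82 = 26 - 164 = -138$)
$\sqrt{M{\left(29,t \right)} 20 + k} = \sqrt{\left(29 + 4\right) 20 - 138} = \sqrt{33 \cdot 20 - 138} = \sqrt{660 - 138} = \sqrt{522} = 3 \sqrt{58}$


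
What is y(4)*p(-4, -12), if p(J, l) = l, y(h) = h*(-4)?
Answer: 192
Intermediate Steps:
y(h) = -4*h
y(4)*p(-4, -12) = -4*4*(-12) = -16*(-12) = 192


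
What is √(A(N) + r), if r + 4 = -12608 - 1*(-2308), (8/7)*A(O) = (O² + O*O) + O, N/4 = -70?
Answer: √126651 ≈ 355.88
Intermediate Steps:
N = -280 (N = 4*(-70) = -280)
A(O) = 7*O²/4 + 7*O/8 (A(O) = 7*((O² + O*O) + O)/8 = 7*((O² + O²) + O)/8 = 7*(2*O² + O)/8 = 7*(O + 2*O²)/8 = 7*O²/4 + 7*O/8)
r = -10304 (r = -4 + (-12608 - 1*(-2308)) = -4 + (-12608 + 2308) = -4 - 10300 = -10304)
√(A(N) + r) = √((7/8)*(-280)*(1 + 2*(-280)) - 10304) = √((7/8)*(-280)*(1 - 560) - 10304) = √((7/8)*(-280)*(-559) - 10304) = √(136955 - 10304) = √126651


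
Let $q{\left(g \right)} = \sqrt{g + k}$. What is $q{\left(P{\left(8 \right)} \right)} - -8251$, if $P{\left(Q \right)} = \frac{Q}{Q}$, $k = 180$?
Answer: $8251 + \sqrt{181} \approx 8264.5$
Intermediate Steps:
$P{\left(Q \right)} = 1$
$q{\left(g \right)} = \sqrt{180 + g}$ ($q{\left(g \right)} = \sqrt{g + 180} = \sqrt{180 + g}$)
$q{\left(P{\left(8 \right)} \right)} - -8251 = \sqrt{180 + 1} - -8251 = \sqrt{181} + 8251 = 8251 + \sqrt{181}$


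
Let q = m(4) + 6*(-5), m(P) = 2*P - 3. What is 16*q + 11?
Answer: -389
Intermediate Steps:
m(P) = -3 + 2*P
q = -25 (q = (-3 + 2*4) + 6*(-5) = (-3 + 8) - 30 = 5 - 30 = -25)
16*q + 11 = 16*(-25) + 11 = -400 + 11 = -389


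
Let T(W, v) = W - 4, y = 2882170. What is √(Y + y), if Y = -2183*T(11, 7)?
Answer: √2866889 ≈ 1693.2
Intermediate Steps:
T(W, v) = -4 + W
Y = -15281 (Y = -2183*(-4 + 11) = -2183*7 = -15281)
√(Y + y) = √(-15281 + 2882170) = √2866889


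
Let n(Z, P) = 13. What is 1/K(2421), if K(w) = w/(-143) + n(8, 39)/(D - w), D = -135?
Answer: -365508/6189935 ≈ -0.059049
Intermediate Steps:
K(w) = 13/(-135 - w) - w/143 (K(w) = w/(-143) + 13/(-135 - w) = w*(-1/143) + 13/(-135 - w) = -w/143 + 13/(-135 - w) = 13/(-135 - w) - w/143)
1/K(2421) = 1/((-1859 - 1*2421² - 135*2421)/(143*(135 + 2421))) = 1/((1/143)*(-1859 - 1*5861241 - 326835)/2556) = 1/((1/143)*(1/2556)*(-1859 - 5861241 - 326835)) = 1/((1/143)*(1/2556)*(-6189935)) = 1/(-6189935/365508) = -365508/6189935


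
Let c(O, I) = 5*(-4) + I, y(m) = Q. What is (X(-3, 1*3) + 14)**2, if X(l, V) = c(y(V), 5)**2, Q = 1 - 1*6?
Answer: 57121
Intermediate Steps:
Q = -5 (Q = 1 - 6 = -5)
y(m) = -5
c(O, I) = -20 + I
X(l, V) = 225 (X(l, V) = (-20 + 5)**2 = (-15)**2 = 225)
(X(-3, 1*3) + 14)**2 = (225 + 14)**2 = 239**2 = 57121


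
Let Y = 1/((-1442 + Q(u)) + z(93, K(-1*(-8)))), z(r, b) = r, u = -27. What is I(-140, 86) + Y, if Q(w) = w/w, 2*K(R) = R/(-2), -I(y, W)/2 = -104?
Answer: 280383/1348 ≈ 208.00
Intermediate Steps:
I(y, W) = 208 (I(y, W) = -2*(-104) = 208)
K(R) = -R/4 (K(R) = (R/(-2))/2 = (R*(-1/2))/2 = (-R/2)/2 = -R/4)
Q(w) = 1
Y = -1/1348 (Y = 1/((-1442 + 1) + 93) = 1/(-1441 + 93) = 1/(-1348) = -1/1348 ≈ -0.00074184)
I(-140, 86) + Y = 208 - 1/1348 = 280383/1348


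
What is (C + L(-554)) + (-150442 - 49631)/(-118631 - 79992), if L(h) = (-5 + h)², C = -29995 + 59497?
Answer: 67925889482/198623 ≈ 3.4198e+5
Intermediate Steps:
C = 29502
(C + L(-554)) + (-150442 - 49631)/(-118631 - 79992) = (29502 + (-5 - 554)²) + (-150442 - 49631)/(-118631 - 79992) = (29502 + (-559)²) - 200073/(-198623) = (29502 + 312481) - 200073*(-1/198623) = 341983 + 200073/198623 = 67925889482/198623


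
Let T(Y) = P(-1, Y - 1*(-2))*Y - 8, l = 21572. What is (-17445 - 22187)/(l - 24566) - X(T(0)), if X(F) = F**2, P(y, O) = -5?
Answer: -75992/1497 ≈ -50.763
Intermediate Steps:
T(Y) = -8 - 5*Y (T(Y) = -5*Y - 8 = -8 - 5*Y)
(-17445 - 22187)/(l - 24566) - X(T(0)) = (-17445 - 22187)/(21572 - 24566) - (-8 - 5*0)**2 = -39632/(-2994) - (-8 + 0)**2 = -39632*(-1/2994) - 1*(-8)**2 = 19816/1497 - 1*64 = 19816/1497 - 64 = -75992/1497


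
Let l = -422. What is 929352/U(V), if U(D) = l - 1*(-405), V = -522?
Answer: -929352/17 ≈ -54668.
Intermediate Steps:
U(D) = -17 (U(D) = -422 - 1*(-405) = -422 + 405 = -17)
929352/U(V) = 929352/(-17) = 929352*(-1/17) = -929352/17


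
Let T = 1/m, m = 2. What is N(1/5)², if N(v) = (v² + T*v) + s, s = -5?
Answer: 59049/2500 ≈ 23.620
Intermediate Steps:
T = ½ (T = 1/2 = ½ ≈ 0.50000)
N(v) = -5 + v² + v/2 (N(v) = (v² + v/2) - 5 = -5 + v² + v/2)
N(1/5)² = (-5 + (1/5)² + (½)/5)² = (-5 + (⅕)² + (½)*(⅕))² = (-5 + 1/25 + ⅒)² = (-243/50)² = 59049/2500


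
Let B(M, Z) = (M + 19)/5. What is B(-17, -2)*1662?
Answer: 3324/5 ≈ 664.80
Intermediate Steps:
B(M, Z) = 19/5 + M/5 (B(M, Z) = (19 + M)*(⅕) = 19/5 + M/5)
B(-17, -2)*1662 = (19/5 + (⅕)*(-17))*1662 = (19/5 - 17/5)*1662 = (⅖)*1662 = 3324/5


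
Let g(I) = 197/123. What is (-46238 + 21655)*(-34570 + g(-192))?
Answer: 104524777279/123 ≈ 8.4980e+8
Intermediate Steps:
g(I) = 197/123 (g(I) = 197*(1/123) = 197/123)
(-46238 + 21655)*(-34570 + g(-192)) = (-46238 + 21655)*(-34570 + 197/123) = -24583*(-4251913/123) = 104524777279/123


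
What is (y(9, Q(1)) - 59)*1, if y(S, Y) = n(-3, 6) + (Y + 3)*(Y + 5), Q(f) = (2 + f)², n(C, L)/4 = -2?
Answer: 101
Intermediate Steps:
n(C, L) = -8 (n(C, L) = 4*(-2) = -8)
y(S, Y) = -8 + (3 + Y)*(5 + Y) (y(S, Y) = -8 + (Y + 3)*(Y + 5) = -8 + (3 + Y)*(5 + Y))
(y(9, Q(1)) - 59)*1 = ((7 + ((2 + 1)²)² + 8*(2 + 1)²) - 59)*1 = ((7 + (3²)² + 8*3²) - 59)*1 = ((7 + 9² + 8*9) - 59)*1 = ((7 + 81 + 72) - 59)*1 = (160 - 59)*1 = 101*1 = 101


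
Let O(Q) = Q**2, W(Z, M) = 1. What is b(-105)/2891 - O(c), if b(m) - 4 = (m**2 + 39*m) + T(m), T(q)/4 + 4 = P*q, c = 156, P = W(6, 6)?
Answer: -70348878/2891 ≈ -24334.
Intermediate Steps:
P = 1
T(q) = -16 + 4*q (T(q) = -16 + 4*(1*q) = -16 + 4*q)
b(m) = -12 + m**2 + 43*m (b(m) = 4 + ((m**2 + 39*m) + (-16 + 4*m)) = 4 + (-16 + m**2 + 43*m) = -12 + m**2 + 43*m)
b(-105)/2891 - O(c) = (-12 + (-105)**2 + 43*(-105))/2891 - 1*156**2 = (-12 + 11025 - 4515)*(1/2891) - 1*24336 = 6498*(1/2891) - 24336 = 6498/2891 - 24336 = -70348878/2891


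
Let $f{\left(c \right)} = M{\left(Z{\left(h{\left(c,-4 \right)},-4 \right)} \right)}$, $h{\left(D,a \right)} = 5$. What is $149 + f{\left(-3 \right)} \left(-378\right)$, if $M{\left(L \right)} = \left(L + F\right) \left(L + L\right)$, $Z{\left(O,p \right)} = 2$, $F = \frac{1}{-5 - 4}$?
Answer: $-2707$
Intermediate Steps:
$F = - \frac{1}{9}$ ($F = \frac{1}{-9} = - \frac{1}{9} \approx -0.11111$)
$M{\left(L \right)} = 2 L \left(- \frac{1}{9} + L\right)$ ($M{\left(L \right)} = \left(L - \frac{1}{9}\right) \left(L + L\right) = \left(- \frac{1}{9} + L\right) 2 L = 2 L \left(- \frac{1}{9} + L\right)$)
$f{\left(c \right)} = \frac{68}{9}$ ($f{\left(c \right)} = \frac{2}{9} \cdot 2 \left(-1 + 9 \cdot 2\right) = \frac{2}{9} \cdot 2 \left(-1 + 18\right) = \frac{2}{9} \cdot 2 \cdot 17 = \frac{68}{9}$)
$149 + f{\left(-3 \right)} \left(-378\right) = 149 + \frac{68}{9} \left(-378\right) = 149 - 2856 = -2707$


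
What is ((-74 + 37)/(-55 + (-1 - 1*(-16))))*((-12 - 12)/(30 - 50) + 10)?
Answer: 259/25 ≈ 10.360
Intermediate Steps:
((-74 + 37)/(-55 + (-1 - 1*(-16))))*((-12 - 12)/(30 - 50) + 10) = (-37/(-55 + (-1 + 16)))*(-24/(-20) + 10) = (-37/(-55 + 15))*(-24*(-1/20) + 10) = (-37/(-40))*(6/5 + 10) = -37*(-1/40)*(56/5) = (37/40)*(56/5) = 259/25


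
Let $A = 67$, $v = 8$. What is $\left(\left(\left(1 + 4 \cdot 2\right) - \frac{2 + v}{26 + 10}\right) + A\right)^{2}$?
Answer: $\frac{1857769}{324} \approx 5733.9$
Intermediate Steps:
$\left(\left(\left(1 + 4 \cdot 2\right) - \frac{2 + v}{26 + 10}\right) + A\right)^{2} = \left(\left(\left(1 + 4 \cdot 2\right) - \frac{2 + 8}{26 + 10}\right) + 67\right)^{2} = \left(\left(\left(1 + 8\right) - \frac{10}{36}\right) + 67\right)^{2} = \left(\left(9 - 10 \cdot \frac{1}{36}\right) + 67\right)^{2} = \left(\left(9 - \frac{5}{18}\right) + 67\right)^{2} = \left(\frac{157}{18} + 67\right)^{2} = \left(\frac{1363}{18}\right)^{2} = \frac{1857769}{324}$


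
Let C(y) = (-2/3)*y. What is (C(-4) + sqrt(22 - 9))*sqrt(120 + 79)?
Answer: sqrt(2587) + 8*sqrt(199)/3 ≈ 88.480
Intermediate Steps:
C(y) = -2*y/3 (C(y) = (-2*1/3)*y = -2*y/3)
(C(-4) + sqrt(22 - 9))*sqrt(120 + 79) = (-2/3*(-4) + sqrt(22 - 9))*sqrt(120 + 79) = (8/3 + sqrt(13))*sqrt(199) = sqrt(199)*(8/3 + sqrt(13))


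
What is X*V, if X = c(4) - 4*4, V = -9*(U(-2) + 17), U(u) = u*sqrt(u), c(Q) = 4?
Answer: 1836 - 216*I*sqrt(2) ≈ 1836.0 - 305.47*I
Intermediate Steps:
U(u) = u**(3/2)
V = -153 + 18*I*sqrt(2) (V = -9*((-2)**(3/2) + 17) = -9*(-2*I*sqrt(2) + 17) = -9*(17 - 2*I*sqrt(2)) = -153 + 18*I*sqrt(2) ≈ -153.0 + 25.456*I)
X = -12 (X = 4 - 4*4 = 4 - 16 = -12)
X*V = -12*(-153 + 18*I*sqrt(2)) = 1836 - 216*I*sqrt(2)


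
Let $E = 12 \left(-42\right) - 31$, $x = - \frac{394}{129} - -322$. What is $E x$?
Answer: $- \frac{22012040}{129} \approx -1.7064 \cdot 10^{5}$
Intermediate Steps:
$x = \frac{41144}{129}$ ($x = \left(-394\right) \frac{1}{129} + 322 = - \frac{394}{129} + 322 = \frac{41144}{129} \approx 318.95$)
$E = -535$ ($E = -504 - 31 = -535$)
$E x = \left(-535\right) \frac{41144}{129} = - \frac{22012040}{129}$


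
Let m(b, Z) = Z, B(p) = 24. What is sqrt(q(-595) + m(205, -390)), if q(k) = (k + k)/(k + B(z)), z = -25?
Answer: 10*I*sqrt(1264765)/571 ≈ 19.696*I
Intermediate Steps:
q(k) = 2*k/(24 + k) (q(k) = (k + k)/(k + 24) = (2*k)/(24 + k) = 2*k/(24 + k))
sqrt(q(-595) + m(205, -390)) = sqrt(2*(-595)/(24 - 595) - 390) = sqrt(2*(-595)/(-571) - 390) = sqrt(2*(-595)*(-1/571) - 390) = sqrt(1190/571 - 390) = sqrt(-221500/571) = 10*I*sqrt(1264765)/571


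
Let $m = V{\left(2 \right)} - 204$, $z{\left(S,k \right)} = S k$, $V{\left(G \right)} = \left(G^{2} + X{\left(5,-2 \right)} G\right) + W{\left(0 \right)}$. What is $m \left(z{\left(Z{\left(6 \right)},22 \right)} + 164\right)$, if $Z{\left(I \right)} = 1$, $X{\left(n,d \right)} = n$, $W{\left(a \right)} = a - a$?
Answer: $-35340$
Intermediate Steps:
$W{\left(a \right)} = 0$
$V{\left(G \right)} = G^{2} + 5 G$ ($V{\left(G \right)} = \left(G^{2} + 5 G\right) + 0 = G^{2} + 5 G$)
$m = -190$ ($m = 2 \left(5 + 2\right) - 204 = 2 \cdot 7 - 204 = 14 - 204 = -190$)
$m \left(z{\left(Z{\left(6 \right)},22 \right)} + 164\right) = - 190 \left(1 \cdot 22 + 164\right) = - 190 \left(22 + 164\right) = \left(-190\right) 186 = -35340$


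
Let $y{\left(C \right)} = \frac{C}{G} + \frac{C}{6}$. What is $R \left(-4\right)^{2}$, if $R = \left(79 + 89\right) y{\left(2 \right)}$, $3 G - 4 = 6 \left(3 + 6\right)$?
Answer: $\frac{34048}{29} \approx 1174.1$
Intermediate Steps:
$G = \frac{58}{3}$ ($G = \frac{4}{3} + \frac{6 \left(3 + 6\right)}{3} = \frac{4}{3} + \frac{6 \cdot 9}{3} = \frac{4}{3} + \frac{1}{3} \cdot 54 = \frac{4}{3} + 18 = \frac{58}{3} \approx 19.333$)
$y{\left(C \right)} = \frac{19 C}{87}$ ($y{\left(C \right)} = \frac{C}{\frac{58}{3}} + \frac{C}{6} = C \frac{3}{58} + C \frac{1}{6} = \frac{3 C}{58} + \frac{C}{6} = \frac{19 C}{87}$)
$R = \frac{2128}{29}$ ($R = \left(79 + 89\right) \frac{19}{87} \cdot 2 = 168 \cdot \frac{38}{87} = \frac{2128}{29} \approx 73.379$)
$R \left(-4\right)^{2} = \frac{2128 \left(-4\right)^{2}}{29} = \frac{2128}{29} \cdot 16 = \frac{34048}{29}$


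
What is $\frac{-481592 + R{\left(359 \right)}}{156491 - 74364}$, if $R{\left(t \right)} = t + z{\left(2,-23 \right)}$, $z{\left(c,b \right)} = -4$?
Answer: $- \frac{481237}{82127} \approx -5.8597$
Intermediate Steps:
$R{\left(t \right)} = -4 + t$ ($R{\left(t \right)} = t - 4 = -4 + t$)
$\frac{-481592 + R{\left(359 \right)}}{156491 - 74364} = \frac{-481592 + \left(-4 + 359\right)}{156491 - 74364} = \frac{-481592 + 355}{82127} = \left(-481237\right) \frac{1}{82127} = - \frac{481237}{82127}$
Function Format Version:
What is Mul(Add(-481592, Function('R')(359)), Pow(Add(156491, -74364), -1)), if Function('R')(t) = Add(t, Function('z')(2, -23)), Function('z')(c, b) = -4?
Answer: Rational(-481237, 82127) ≈ -5.8597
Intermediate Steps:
Function('R')(t) = Add(-4, t) (Function('R')(t) = Add(t, -4) = Add(-4, t))
Mul(Add(-481592, Function('R')(359)), Pow(Add(156491, -74364), -1)) = Mul(Add(-481592, Add(-4, 359)), Pow(Add(156491, -74364), -1)) = Mul(Add(-481592, 355), Pow(82127, -1)) = Mul(-481237, Rational(1, 82127)) = Rational(-481237, 82127)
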